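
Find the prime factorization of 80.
2^4 × 5

Divide by primes starting from smallest:
80 ÷ 2 = 40
40 ÷ 2 = 20
20 ÷ 2 = 10
10 ÷ 2 = 5
5 ÷ 5 = 1

80 = 2^4 × 5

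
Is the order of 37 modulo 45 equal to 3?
No, the actual order is 4, not 3.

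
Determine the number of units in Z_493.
448

Prime factorization: 493 = 17 × 29
Using the formula φ(n) = n × Π(1 - 1/p) for each prime factor p:
φ(493) = 493 × (1 - 1/17) × (1 - 1/29)
φ(493) = 448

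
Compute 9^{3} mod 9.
0

Using successive squaring:
Binary expansion of 3: 11
Powers of 9 mod 9 (each is the square of the previous):
  9^1 ≡ 0 (mod 9)
  9^2 ≡ 0² = 0 ≡ 0 (mod 9)
3 = 2 + 1, so 9^3 = 9^2 × 9^1 ≡ 0 × 0 (mod 9)
Multiplying step by step:
  0 × 0 = 0 ≡ 0 (mod 9)
Result: 9^3 ≡ 0 (mod 9)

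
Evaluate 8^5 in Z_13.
5 = 4 + 1 (binary 101). Repeated squaring mod 13: 8^1 ≡ 8; 8^2 ≡ 8² = 64 ≡ 12; 8^4 ≡ 12² = 144 ≡ 1. Multiply: 8^5 = 8^4 × 8^1 ≡ 1 × 8 (mod 13): 1 × 8 = 8 ≡ 8. So 8^5 ≡ 8 (mod 13).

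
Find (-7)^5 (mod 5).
(-7) ≡ 3 (mod 5). 5 = 4 + 1 (binary 101). Repeated squaring mod 5: 3^1 ≡ 3; 3^2 ≡ 3² = 9 ≡ 4; 3^4 ≡ 4² = 16 ≡ 1. Multiply: (-7)^5 ≡ 3^4 × 3^1 ≡ 1 × 3 (mod 5): 1 × 3 = 3 ≡ 3. So (-7)^5 ≡ 3 (mod 5).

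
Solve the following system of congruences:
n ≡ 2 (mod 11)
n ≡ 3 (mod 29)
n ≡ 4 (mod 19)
3918

Using the Chinese Remainder Theorem:
M = product of moduli = 6061
For equation 1: M_1 = 551, 551 ≡ 1 (mod 11), inverse of 551 mod 11 is 1 (check: 1 × 1 = 1 ≡ 1 (mod 11))
For equation 2: M_2 = 209, 209 ≡ 6 (mod 29), inverse of 209 mod 29 is 5 (check: 6 × 5 = 30 ≡ 1 (mod 29))
For equation 3: M_3 = 319, 319 ≡ 15 (mod 19), inverse of 319 mod 19 is 14 (check: 15 × 14 = 210 ≡ 1 (mod 19))
Combine: n ≡ Σ r_i×M_i×(M_i⁻¹ mod m_i) = 2×551×1 + 3×209×5 + 4×319×14 = 1102 + 3135 + 17864 = 22101
22101 mod 6061 = 3918
n ≡ 3918 (mod 6061)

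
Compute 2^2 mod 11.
2 = 2 (binary 10). Repeated squaring mod 11: 2^1 ≡ 2; 2^2 ≡ 2² = 4 ≡ 4. So 2^2 ≡ 4 (mod 11).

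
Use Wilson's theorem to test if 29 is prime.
(28)! mod 29 = 28. Since 28 ≡ -1 (mod 29), 29 is prime.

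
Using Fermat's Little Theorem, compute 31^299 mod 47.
By Fermat: 31^{46} ≡ 1 (mod 47). 299 = 6×46 + 23. So 31^{299} ≡ 31^{23} ≡ 46 (mod 47)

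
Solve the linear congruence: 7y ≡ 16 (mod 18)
10

Since gcd(7, 18) = 1 divides 16, a solution exists.
Multiply both sides by the inverse of 7 mod 18:
  7^(-1) mod 18 = 13
  x ≡ 13 × 16 ≡ 208 ≡ 10 (mod 18)
Verification: 7 × 10 = 70 = 3 × 18 + 16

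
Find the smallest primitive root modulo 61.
p - 1 = 60 has prime divisors 2, 3, 5. h is a primitive root mod 61 iff h^(60/q) ≢ 1 (mod 61) for each such q.
h = 2: 2^30 ≡ 60, 2^20 ≡ 47, 2^12 ≡ 9 (mod 61); none is 1, so 2 has order 60 and is a primitive root.
The smallest primitive root mod 61 is g = 2.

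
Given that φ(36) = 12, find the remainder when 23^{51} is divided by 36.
By Euler: 23^{12} ≡ 1 (mod 36) since gcd(23, 36) = 1. 51 = 4×12 + 3. So 23^{51} ≡ 23^{3} ≡ 35 (mod 36)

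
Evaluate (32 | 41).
(32/41) = 32^{20} mod 41 = 1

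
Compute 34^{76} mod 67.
60

Using successive squaring:
Binary expansion of 76: 1001100
Powers of 34 mod 67 (each is the square of the previous):
  34^1 ≡ 34 (mod 67)
  34^2 ≡ 34² = 1156 ≡ 17 (mod 67)
  34^4 ≡ 17² = 289 ≡ 21 (mod 67)
  34^8 ≡ 21² = 441 ≡ 39 (mod 67)
  34^16 ≡ 39² = 1521 ≡ 47 (mod 67)
  34^32 ≡ 47² = 2209 ≡ 65 (mod 67)
  34^64 ≡ 65² = 4225 ≡ 4 (mod 67)
76 = 64 + 8 + 4, so 34^76 = 34^64 × 34^8 × 34^4 ≡ 4 × 39 × 21 (mod 67)
Multiplying step by step:
  4 × 39 = 156 ≡ 22 (mod 67)
  22 × 21 = 462 ≡ 60 (mod 67)
Result: 34^76 ≡ 60 (mod 67)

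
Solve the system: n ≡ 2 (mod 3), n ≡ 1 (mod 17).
M = 3 × 17 = 51. M₁ = 17, y₁ ≡ 2 (mod 3). M₂ = 3, y₂ ≡ 6 (mod 17). n = 2×17×2 + 1×3×6 ≡ 35 (mod 51)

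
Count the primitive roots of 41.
16

The number of primitive roots modulo p is φ(p-1) = φ(40)
φ(40) = 16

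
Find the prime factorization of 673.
673

Divide by primes starting from smallest:
673 ÷ 673 = 1

673 = 673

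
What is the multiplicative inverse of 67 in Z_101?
67^(-1) ≡ 98 (mod 101). Verification: 67 × 98 = 6566 ≡ 1 (mod 101)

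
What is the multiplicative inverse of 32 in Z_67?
44

Using Extended Euclidean Algorithm:
gcd(32, 67) = 1
Bezout coefficients: 32 × -23 + 67 × 11 = 1
So 32 × -23 ≡ 1 (mod 67)
The inverse is -23 mod 67 = 44
Verification: 32 × 44 = 1408 = 21 × 67 + 1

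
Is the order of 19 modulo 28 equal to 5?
No, the actual order is 6, not 5.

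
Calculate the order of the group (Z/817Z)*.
756

Prime factorization: 817 = 19 × 43
Using the formula φ(n) = n × Π(1 - 1/p) for each prime factor p:
φ(817) = 817 × (1 - 1/19) × (1 - 1/43)
φ(817) = 756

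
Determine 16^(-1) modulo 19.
16^(-1) ≡ 6 (mod 19). Verification: 16 × 6 = 96 ≡ 1 (mod 19)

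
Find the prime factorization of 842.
2 × 421

Divide by primes starting from smallest:
842 ÷ 2 = 421
421 ÷ 421 = 1

842 = 2 × 421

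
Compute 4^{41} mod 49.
37

Using successive squaring:
Binary expansion of 41: 101001
Powers of 4 mod 49 (each is the square of the previous):
  4^1 ≡ 4 (mod 49)
  4^2 ≡ 4² = 16 ≡ 16 (mod 49)
  4^4 ≡ 16² = 256 ≡ 11 (mod 49)
  4^8 ≡ 11² = 121 ≡ 23 (mod 49)
  4^16 ≡ 23² = 529 ≡ 39 (mod 49)
  4^32 ≡ 39² = 1521 ≡ 2 (mod 49)
41 = 32 + 8 + 1, so 4^41 = 4^32 × 4^8 × 4^1 ≡ 2 × 23 × 4 (mod 49)
Multiplying step by step:
  2 × 23 = 46 ≡ 46 (mod 49)
  46 × 4 = 184 ≡ 37 (mod 49)
Result: 4^41 ≡ 37 (mod 49)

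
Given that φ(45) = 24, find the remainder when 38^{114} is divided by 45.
By Euler: 38^{24} ≡ 1 (mod 45) since gcd(38, 45) = 1. 114 = 4×24 + 18. So 38^{114} ≡ 38^{18} ≡ 19 (mod 45)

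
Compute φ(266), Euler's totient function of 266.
108

Prime factorization: 266 = 2 × 7 × 19
Using the formula φ(n) = n × Π(1 - 1/p) for each prime factor p:
φ(266) = 266 × (1 - 1/2) × (1 - 1/7) × (1 - 1/19)
φ(266) = 108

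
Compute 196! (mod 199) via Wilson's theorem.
(198)! = (196)! × (197) × (198) ≡ -1 (mod 199). So (196)! ≡ -1 × [(198)(197)]^(-1) ≡ 99 (mod 199)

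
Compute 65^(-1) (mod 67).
65^(-1) ≡ 33 (mod 67). Verification: 65 × 33 = 2145 ≡ 1 (mod 67)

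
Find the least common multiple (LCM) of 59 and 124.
7316

First find GCD(59, 124) using the Euclidean algorithm:
59 = 0 × 124 + 59
124 = 2 × 59 + 6
59 = 9 × 6 + 5
6 = 1 × 5 + 1
5 = 5 × 1 + 0
GCD(59, 124) = 1

LCM formula: LCM(a, b) = (a × b) / GCD(a, b)
LCM(59, 124) = (59 × 124) / 1
LCM(59, 124) = 7316 / 1
LCM(59, 124) = 7316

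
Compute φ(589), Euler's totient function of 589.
540

Prime factorization: 589 = 19 × 31
Using the formula φ(n) = n × Π(1 - 1/p) for each prime factor p:
φ(589) = 589 × (1 - 1/19) × (1 - 1/31)
φ(589) = 540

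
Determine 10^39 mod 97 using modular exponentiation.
Using repeated squaring. 39 = 32 + 4 + 2 + 1 (binary 100111). Repeated squaring mod 97: 10^1 ≡ 10; 10^2 ≡ 10² = 100 ≡ 3; 10^4 ≡ 3² = 9 ≡ 9; 10^8 ≡ 9² = 81 ≡ 81; 10^16 ≡ 81² = 6561 ≡ 62; 10^32 ≡ 62² = 3844 ≡ 61. Multiply: 10^39 = 10^32 × 10^4 × 10^2 × 10^1 ≡ 61 × 9 × 3 × 10 (mod 97): 61 × 9 = 549 ≡ 64; 64 × 3 = 192 ≡ 95; 95 × 10 = 950 ≡ 77. So 10^39 ≡ 77 (mod 97).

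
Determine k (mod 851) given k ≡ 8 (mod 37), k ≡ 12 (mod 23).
748

Using the Chinese Remainder Theorem:
M = product of moduli = 851
For equation 1: M_1 = 23, 23 ≡ 23 (mod 37), inverse of 23 mod 37 is 29 (check: 23 × 29 = 667 ≡ 1 (mod 37))
For equation 2: M_2 = 37, 37 ≡ 14 (mod 23), inverse of 37 mod 23 is 5 (check: 14 × 5 = 70 ≡ 1 (mod 23))
Combine: k ≡ Σ r_i×M_i×(M_i⁻¹ mod m_i) = 8×23×29 + 12×37×5 = 5336 + 2220 = 7556
7556 mod 851 = 748
k ≡ 748 (mod 851)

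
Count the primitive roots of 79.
24

The number of primitive roots modulo p is φ(p-1) = φ(78)
φ(78) = 24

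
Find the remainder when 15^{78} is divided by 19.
By Fermat: 15^{18} ≡ 1 (mod 19). 78 = 4×18 + 6. So 15^{78} ≡ 15^{6} ≡ 11 (mod 19)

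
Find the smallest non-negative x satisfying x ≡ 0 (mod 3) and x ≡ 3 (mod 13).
M = 3 × 13 = 39. M₁ = 13, y₁ ≡ 1 (mod 3). M₂ = 3, y₂ ≡ 9 (mod 13). x = 0×13×1 + 3×3×9 ≡ 3 (mod 39)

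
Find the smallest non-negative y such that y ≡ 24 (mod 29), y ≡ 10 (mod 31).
227

Using the Chinese Remainder Theorem:
M = product of moduli = 899
For equation 1: M_1 = 31, 31 ≡ 2 (mod 29), inverse of 31 mod 29 is 15 (check: 2 × 15 = 30 ≡ 1 (mod 29))
For equation 2: M_2 = 29, 29 ≡ 29 (mod 31), inverse of 29 mod 31 is 15 (check: 29 × 15 = 435 ≡ 1 (mod 31))
Combine: y ≡ Σ r_i×M_i×(M_i⁻¹ mod m_i) = 24×31×15 + 10×29×15 = 11160 + 4350 = 15510
15510 mod 899 = 227
y ≡ 227 (mod 899)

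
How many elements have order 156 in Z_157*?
Number of primitive roots mod 157 = φ(156) = 48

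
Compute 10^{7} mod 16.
0

Using successive squaring:
Binary expansion of 7: 111
Powers of 10 mod 16 (each is the square of the previous):
  10^1 ≡ 10 (mod 16)
  10^2 ≡ 10² = 100 ≡ 4 (mod 16)
  10^4 ≡ 4² = 16 ≡ 0 (mod 16)
7 = 4 + 2 + 1, so 10^7 = 10^4 × 10^2 × 10^1 ≡ 0 × 4 × 10 (mod 16)
Multiplying step by step:
  0 × 4 = 0 ≡ 0 (mod 16)
  0 × 10 = 0 ≡ 0 (mod 16)
Result: 10^7 ≡ 0 (mod 16)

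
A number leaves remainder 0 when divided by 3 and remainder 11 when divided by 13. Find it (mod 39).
M = 3 × 13 = 39. M₁ = 13, y₁ ≡ 1 (mod 3). M₂ = 3, y₂ ≡ 9 (mod 13). n = 0×13×1 + 11×3×9 ≡ 24 (mod 39)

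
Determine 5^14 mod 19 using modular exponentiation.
Using repeated squaring. 14 = 8 + 4 + 2 (binary 1110). Repeated squaring mod 19: 5^1 ≡ 5; 5^2 ≡ 5² = 25 ≡ 6; 5^4 ≡ 6² = 36 ≡ 17; 5^8 ≡ 17² = 289 ≡ 4. Multiply: 5^14 = 5^8 × 5^4 × 5^2 ≡ 4 × 17 × 6 (mod 19): 4 × 17 = 68 ≡ 11; 11 × 6 = 66 ≡ 9. So 5^14 ≡ 9 (mod 19).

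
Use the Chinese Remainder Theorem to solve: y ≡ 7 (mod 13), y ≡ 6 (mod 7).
20

Using the Chinese Remainder Theorem:
M = product of moduli = 91
For equation 1: M_1 = 7, 7 ≡ 7 (mod 13), inverse of 7 mod 13 is 2 (check: 7 × 2 = 14 ≡ 1 (mod 13))
For equation 2: M_2 = 13, 13 ≡ 6 (mod 7), inverse of 13 mod 7 is 6 (check: 6 × 6 = 36 ≡ 1 (mod 7))
Combine: y ≡ Σ r_i×M_i×(M_i⁻¹ mod m_i) = 7×7×2 + 6×13×6 = 98 + 468 = 566
566 mod 91 = 20
y ≡ 20 (mod 91)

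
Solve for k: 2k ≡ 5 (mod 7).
6

Since gcd(2, 7) = 1 divides 5, a solution exists.
Multiply both sides by the inverse of 2 mod 7:
  2^(-1) mod 7 = 4
  x ≡ 4 × 5 ≡ 20 ≡ 6 (mod 7)
Verification: 2 × 6 = 12 = 1 × 7 + 5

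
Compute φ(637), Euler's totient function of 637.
504

Prime factorization: 637 = 7^2 × 13
Using the formula φ(n) = n × Π(1 - 1/p) for each prime factor p:
φ(637) = 637 × (1 - 1/7) × (1 - 1/13)
φ(637) = 504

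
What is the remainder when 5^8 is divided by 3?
5 ≡ 2 (mod 3). 8 = 8 (binary 1000). Repeated squaring mod 3: 2^1 ≡ 2; 2^2 ≡ 2² = 4 ≡ 1; 2^4 ≡ 1² = 1 ≡ 1; 2^8 ≡ 1² = 1 ≡ 1. So 5^8 ≡ 1 (mod 3).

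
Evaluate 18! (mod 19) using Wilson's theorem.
By Wilson's theorem, (18)! ≡ -1 ≡ 18 (mod 19)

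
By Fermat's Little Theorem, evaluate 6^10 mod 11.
By Fermat's Little Theorem, 6^{10} ≡ 1 (mod 11) since 11 is prime and gcd(6, 11) = 1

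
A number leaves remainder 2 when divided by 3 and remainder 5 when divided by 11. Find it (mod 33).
M = 3 × 11 = 33. M₁ = 11, y₁ ≡ 2 (mod 3). M₂ = 3, y₂ ≡ 4 (mod 11). t = 2×11×2 + 5×3×4 ≡ 5 (mod 33)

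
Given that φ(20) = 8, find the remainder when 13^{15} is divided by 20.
By Euler: 13^{8} ≡ 1 (mod 20) since gcd(13, 20) = 1. 15 = 1×8 + 7. So 13^{15} ≡ 13^{7} ≡ 17 (mod 20)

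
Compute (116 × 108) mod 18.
0

(116 × 108) = 12528
12528 mod 18 = 0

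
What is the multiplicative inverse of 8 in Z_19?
8^(-1) ≡ 12 (mod 19). Verification: 8 × 12 = 96 ≡ 1 (mod 19)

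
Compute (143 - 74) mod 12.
9

(143 - 74) = 69
69 mod 12 = 9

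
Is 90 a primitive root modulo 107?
No

To verify, check if 90^(106/q) ≢ 1 (mod 107) for each prime divisor q of 106
Divisors of 106 = 106: [1, 2, 53, 106]
  90^(106/2) = 90^53 ≡ 1 (mod 107)
  90^(106/53) = 90^2 ≡ 75 (mod 107)
Conclusion: 90 is not a primitive root modulo 107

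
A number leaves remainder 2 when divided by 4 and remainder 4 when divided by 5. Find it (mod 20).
M = 4 × 5 = 20. M₁ = 5, y₁ ≡ 1 (mod 4). M₂ = 4, y₂ ≡ 4 (mod 5). t = 2×5×1 + 4×4×4 ≡ 14 (mod 20)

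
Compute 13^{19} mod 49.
20

Using successive squaring:
Binary expansion of 19: 10011
Powers of 13 mod 49 (each is the square of the previous):
  13^1 ≡ 13 (mod 49)
  13^2 ≡ 13² = 169 ≡ 22 (mod 49)
  13^4 ≡ 22² = 484 ≡ 43 (mod 49)
  13^8 ≡ 43² = 1849 ≡ 36 (mod 49)
  13^16 ≡ 36² = 1296 ≡ 22 (mod 49)
19 = 16 + 2 + 1, so 13^19 = 13^16 × 13^2 × 13^1 ≡ 22 × 22 × 13 (mod 49)
Multiplying step by step:
  22 × 22 = 484 ≡ 43 (mod 49)
  43 × 13 = 559 ≡ 20 (mod 49)
Result: 13^19 ≡ 20 (mod 49)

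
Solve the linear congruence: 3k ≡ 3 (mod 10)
1

Since gcd(3, 10) = 1 divides 3, a solution exists.
Multiply both sides by the inverse of 3 mod 10:
  3^(-1) mod 10 = 7
  x ≡ 7 × 3 ≡ 21 ≡ 1 (mod 10)
Verification: 3 × 1 = 3 = 0 × 10 + 3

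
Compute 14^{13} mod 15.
14

Using successive squaring:
Binary expansion of 13: 1101
Powers of 14 mod 15 (each is the square of the previous):
  14^1 ≡ 14 (mod 15)
  14^2 ≡ 14² = 196 ≡ 1 (mod 15)
  14^4 ≡ 1² = 1 ≡ 1 (mod 15)
  14^8 ≡ 1² = 1 ≡ 1 (mod 15)
13 = 8 + 4 + 1, so 14^13 = 14^8 × 14^4 × 14^1 ≡ 1 × 1 × 14 (mod 15)
Multiplying step by step:
  1 × 1 = 1 ≡ 1 (mod 15)
  1 × 14 = 14 ≡ 14 (mod 15)
Result: 14^13 ≡ 14 (mod 15)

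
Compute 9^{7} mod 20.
9

Using successive squaring:
Binary expansion of 7: 111
Powers of 9 mod 20 (each is the square of the previous):
  9^1 ≡ 9 (mod 20)
  9^2 ≡ 9² = 81 ≡ 1 (mod 20)
  9^4 ≡ 1² = 1 ≡ 1 (mod 20)
7 = 4 + 2 + 1, so 9^7 = 9^4 × 9^2 × 9^1 ≡ 1 × 1 × 9 (mod 20)
Multiplying step by step:
  1 × 1 = 1 ≡ 1 (mod 20)
  1 × 9 = 9 ≡ 9 (mod 20)
Result: 9^7 ≡ 9 (mod 20)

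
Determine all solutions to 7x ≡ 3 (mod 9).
3

Since gcd(7, 9) = 1 divides 3, a solution exists.
Multiply both sides by the inverse of 7 mod 9:
  7^(-1) mod 9 = 4
  x ≡ 4 × 3 ≡ 12 ≡ 3 (mod 9)
Verification: 7 × 3 = 21 = 2 × 9 + 3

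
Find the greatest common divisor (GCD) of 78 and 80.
2

Using the Euclidean algorithm:
78 = 0 × 80 + 78
80 = 1 × 78 + 2
78 = 39 × 2 + 0

GCD(78, 80) = 2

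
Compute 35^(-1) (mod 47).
35^(-1) ≡ 43 (mod 47). Verification: 35 × 43 = 1505 ≡ 1 (mod 47)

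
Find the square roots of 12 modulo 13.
The square roots of 12 mod 13 are 8 and 5. Verify: 8² = 64 ≡ 12 (mod 13)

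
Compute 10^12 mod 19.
Using repeated squaring. 12 = 8 + 4 (binary 1100). Repeated squaring mod 19: 10^1 ≡ 10; 10^2 ≡ 10² = 100 ≡ 5; 10^4 ≡ 5² = 25 ≡ 6; 10^8 ≡ 6² = 36 ≡ 17. Multiply: 10^12 = 10^8 × 10^4 ≡ 17 × 6 (mod 19): 17 × 6 = 102 ≡ 7. So 10^12 ≡ 7 (mod 19).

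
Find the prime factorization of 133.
7 × 19

Divide by primes starting from smallest:
133 ÷ 7 = 19
19 ÷ 19 = 1

133 = 7 × 19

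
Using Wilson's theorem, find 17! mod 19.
(18)! = (17)! × (18) ≡ -1 (mod 19). So (17)! ≡ -1 × (18)^(-1) ≡ (-1)×(-1) = 1 (mod 19)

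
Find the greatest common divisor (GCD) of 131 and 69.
1

Using the Euclidean algorithm:
131 = 1 × 69 + 62
69 = 1 × 62 + 7
62 = 8 × 7 + 6
7 = 1 × 6 + 1
6 = 6 × 1 + 0

GCD(131, 69) = 1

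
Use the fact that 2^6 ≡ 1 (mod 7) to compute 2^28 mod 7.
By Fermat: 2^{6} ≡ 1 (mod 7). 28 = 4×6 + 4. So 2^{28} ≡ 2^{4} ≡ 2 (mod 7)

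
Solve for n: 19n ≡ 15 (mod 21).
3

Since gcd(19, 21) = 1 divides 15, a solution exists.
Multiply both sides by the inverse of 19 mod 21:
  19^(-1) mod 21 = 10
  x ≡ 10 × 15 ≡ 150 ≡ 3 (mod 21)
Verification: 19 × 3 = 57 = 2 × 21 + 15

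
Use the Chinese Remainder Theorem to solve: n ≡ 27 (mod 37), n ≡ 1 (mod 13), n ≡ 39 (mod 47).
14938

Using the Chinese Remainder Theorem:
M = product of moduli = 22607
For equation 1: M_1 = 611, 611 ≡ 19 (mod 37), inverse of 611 mod 37 is 2 (check: 19 × 2 = 38 ≡ 1 (mod 37))
For equation 2: M_2 = 1739, 1739 ≡ 10 (mod 13), inverse of 1739 mod 13 is 4 (check: 10 × 4 = 40 ≡ 1 (mod 13))
For equation 3: M_3 = 481, 481 ≡ 11 (mod 47), inverse of 481 mod 47 is 30 (check: 11 × 30 = 330 ≡ 1 (mod 47))
Combine: n ≡ Σ r_i×M_i×(M_i⁻¹ mod m_i) = 27×611×2 + 1×1739×4 + 39×481×30 = 32994 + 6956 + 562770 = 602720
602720 mod 22607 = 14938
n ≡ 14938 (mod 22607)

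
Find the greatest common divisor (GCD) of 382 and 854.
2

Using the Euclidean algorithm:
382 = 0 × 854 + 382
854 = 2 × 382 + 90
382 = 4 × 90 + 22
90 = 4 × 22 + 2
22 = 11 × 2 + 0

GCD(382, 854) = 2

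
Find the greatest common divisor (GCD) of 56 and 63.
7

Using the Euclidean algorithm:
56 = 0 × 63 + 56
63 = 1 × 56 + 7
56 = 8 × 7 + 0

GCD(56, 63) = 7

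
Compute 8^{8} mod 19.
7

Using successive squaring:
Binary expansion of 8: 1000
Powers of 8 mod 19 (each is the square of the previous):
  8^1 ≡ 8 (mod 19)
  8^2 ≡ 8² = 64 ≡ 7 (mod 19)
  8^4 ≡ 7² = 49 ≡ 11 (mod 19)
  8^8 ≡ 11² = 121 ≡ 7 (mod 19)
8 is a power of 2, so 8^8 is the last square: ≡ 7 (mod 19)
Result: 8^8 ≡ 7 (mod 19)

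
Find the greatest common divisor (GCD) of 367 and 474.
1

Using the Euclidean algorithm:
367 = 0 × 474 + 367
474 = 1 × 367 + 107
367 = 3 × 107 + 46
107 = 2 × 46 + 15
46 = 3 × 15 + 1
15 = 15 × 1 + 0

GCD(367, 474) = 1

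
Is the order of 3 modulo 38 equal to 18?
Yes, ord_38(3) = 18.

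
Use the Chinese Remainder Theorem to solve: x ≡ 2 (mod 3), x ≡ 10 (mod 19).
29

Using the Chinese Remainder Theorem:
M = product of moduli = 57
For equation 1: M_1 = 19, 19 ≡ 1 (mod 3), inverse of 19 mod 3 is 1 (check: 1 × 1 = 1 ≡ 1 (mod 3))
For equation 2: M_2 = 3, 3 ≡ 3 (mod 19), inverse of 3 mod 19 is 13 (check: 3 × 13 = 39 ≡ 1 (mod 19))
Combine: x ≡ Σ r_i×M_i×(M_i⁻¹ mod m_i) = 2×19×1 + 10×3×13 = 38 + 390 = 428
428 mod 57 = 29
x ≡ 29 (mod 57)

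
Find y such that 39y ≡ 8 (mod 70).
2

Since gcd(39, 70) = 1 divides 8, a solution exists.
Multiply both sides by the inverse of 39 mod 70:
  39^(-1) mod 70 = 9
  x ≡ 9 × 8 ≡ 72 ≡ 2 (mod 70)
Verification: 39 × 2 = 78 = 1 × 70 + 8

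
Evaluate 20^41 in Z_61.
Using repeated squaring. 41 = 32 + 8 + 1 (binary 101001). Repeated squaring mod 61: 20^1 ≡ 20; 20^2 ≡ 20² = 400 ≡ 34; 20^4 ≡ 34² = 1156 ≡ 58; 20^8 ≡ 58² = 3364 ≡ 9; 20^16 ≡ 9² = 81 ≡ 20; 20^32 ≡ 20² = 400 ≡ 34. Multiply: 20^41 = 20^32 × 20^8 × 20^1 ≡ 34 × 9 × 20 (mod 61): 34 × 9 = 306 ≡ 1; 1 × 20 = 20 ≡ 20. So 20^41 ≡ 20 (mod 61).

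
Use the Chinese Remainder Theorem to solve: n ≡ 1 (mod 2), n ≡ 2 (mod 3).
M = 2 × 3 = 6. M₁ = 3, y₁ ≡ 1 (mod 2). M₂ = 2, y₂ ≡ 2 (mod 3). n = 1×3×1 + 2×2×2 ≡ 5 (mod 6)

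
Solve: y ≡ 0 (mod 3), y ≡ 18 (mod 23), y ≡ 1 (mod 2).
M = 3 × 23 × 2 = 138. M₁ = 46, y₁ ≡ 1 (mod 3). M₂ = 6, y₂ ≡ 4 (mod 23). M₃ = 69, y₃ ≡ 1 (mod 2). y = 0×46×1 + 18×6×4 + 1×69×1 ≡ 87 (mod 138)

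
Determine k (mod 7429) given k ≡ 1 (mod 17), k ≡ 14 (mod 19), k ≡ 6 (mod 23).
52

Using the Chinese Remainder Theorem:
M = product of moduli = 7429
For equation 1: M_1 = 437, 437 ≡ 12 (mod 17), inverse of 437 mod 17 is 10 (check: 12 × 10 = 120 ≡ 1 (mod 17))
For equation 2: M_2 = 391, 391 ≡ 11 (mod 19), inverse of 391 mod 19 is 7 (check: 11 × 7 = 77 ≡ 1 (mod 19))
For equation 3: M_3 = 323, 323 ≡ 1 (mod 23), inverse of 323 mod 23 is 1 (check: 1 × 1 = 1 ≡ 1 (mod 23))
Combine: k ≡ Σ r_i×M_i×(M_i⁻¹ mod m_i) = 1×437×10 + 14×391×7 + 6×323×1 = 4370 + 38318 + 1938 = 44626
44626 mod 7429 = 52
k ≡ 52 (mod 7429)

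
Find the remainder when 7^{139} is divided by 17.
By Fermat: 7^{16} ≡ 1 (mod 17). 139 = 8×16 + 11. So 7^{139} ≡ 7^{11} ≡ 14 (mod 17)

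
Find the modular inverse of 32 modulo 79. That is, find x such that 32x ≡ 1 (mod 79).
42

Using Extended Euclidean Algorithm:
gcd(32, 79) = 1
Bezout coefficients: 32 × -37 + 79 × 15 = 1
So 32 × -37 ≡ 1 (mod 79)
The inverse is -37 mod 79 = 42
Verification: 32 × 42 = 1344 = 17 × 79 + 1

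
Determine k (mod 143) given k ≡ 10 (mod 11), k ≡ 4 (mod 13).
43

Using the Chinese Remainder Theorem:
M = product of moduli = 143
For equation 1: M_1 = 13, 13 ≡ 2 (mod 11), inverse of 13 mod 11 is 6 (check: 2 × 6 = 12 ≡ 1 (mod 11))
For equation 2: M_2 = 11, 11 ≡ 11 (mod 13), inverse of 11 mod 13 is 6 (check: 11 × 6 = 66 ≡ 1 (mod 13))
Combine: k ≡ Σ r_i×M_i×(M_i⁻¹ mod m_i) = 10×13×6 + 4×11×6 = 780 + 264 = 1044
1044 mod 143 = 43
k ≡ 43 (mod 143)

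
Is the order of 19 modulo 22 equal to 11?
No, the actual order is 10, not 11.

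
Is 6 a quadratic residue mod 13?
By Euler's criterion: 6^{6} ≡ 12 (mod 13). Since this equals -1 (≡ 12), 6 is not a QR.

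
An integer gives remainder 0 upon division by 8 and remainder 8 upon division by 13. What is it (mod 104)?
M = 8 × 13 = 104. M₁ = 13, y₁ ≡ 5 (mod 8). M₂ = 8, y₂ ≡ 5 (mod 13). y = 0×13×5 + 8×8×5 ≡ 8 (mod 104). The smallest positive such number is 8.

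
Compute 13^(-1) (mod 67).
31

Using Extended Euclidean Algorithm:
gcd(13, 67) = 1
Bezout coefficients: 13 × 31 + 67 × -6 = 1
So 13 × 31 ≡ 1 (mod 67)
The inverse is 31 mod 67 = 31
Verification: 13 × 31 = 403 = 6 × 67 + 1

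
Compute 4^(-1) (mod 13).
4^(-1) ≡ 10 (mod 13). Verification: 4 × 10 = 40 ≡ 1 (mod 13)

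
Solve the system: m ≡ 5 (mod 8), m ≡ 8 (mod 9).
M = 8 × 9 = 72. M₁ = 9, y₁ ≡ 1 (mod 8). M₂ = 8, y₂ ≡ 8 (mod 9). m = 5×9×1 + 8×8×8 ≡ 53 (mod 72)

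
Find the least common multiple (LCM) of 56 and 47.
2632

First find GCD(56, 47) using the Euclidean algorithm:
56 = 1 × 47 + 9
47 = 5 × 9 + 2
9 = 4 × 2 + 1
2 = 2 × 1 + 0
GCD(56, 47) = 1

LCM formula: LCM(a, b) = (a × b) / GCD(a, b)
LCM(56, 47) = (56 × 47) / 1
LCM(56, 47) = 2632 / 1
LCM(56, 47) = 2632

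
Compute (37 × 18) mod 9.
0

(37 × 18) = 666
666 mod 9 = 0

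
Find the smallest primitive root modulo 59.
p - 1 = 58 has prime divisors 2, 29. h is a primitive root mod 59 iff h^(58/q) ≢ 1 (mod 59) for each such q.
h = 2: 2^29 ≡ 58, 2^2 ≡ 4 (mod 59); none is 1, so 2 has order 58 and is a primitive root.
The smallest primitive root mod 59 is g = 2.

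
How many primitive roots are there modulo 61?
16

The number of primitive roots modulo p is φ(p-1) = φ(60)
φ(60) = 16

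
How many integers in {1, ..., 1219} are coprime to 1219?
1144

Prime factorization: 1219 = 23 × 53
Using the formula φ(n) = n × Π(1 - 1/p) for each prime factor p:
φ(1219) = 1219 × (1 - 1/23) × (1 - 1/53)
φ(1219) = 1144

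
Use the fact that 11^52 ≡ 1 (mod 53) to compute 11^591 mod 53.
By Fermat: 11^{52} ≡ 1 (mod 53). 591 ≡ 19 (mod 52). So 11^{591} ≡ 11^{19} ≡ 17 (mod 53)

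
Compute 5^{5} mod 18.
11

Using successive squaring:
Binary expansion of 5: 101
Powers of 5 mod 18 (each is the square of the previous):
  5^1 ≡ 5 (mod 18)
  5^2 ≡ 5² = 25 ≡ 7 (mod 18)
  5^4 ≡ 7² = 49 ≡ 13 (mod 18)
5 = 4 + 1, so 5^5 = 5^4 × 5^1 ≡ 13 × 5 (mod 18)
Multiplying step by step:
  13 × 5 = 65 ≡ 11 (mod 18)
Result: 5^5 ≡ 11 (mod 18)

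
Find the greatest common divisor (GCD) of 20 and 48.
4

Using the Euclidean algorithm:
20 = 0 × 48 + 20
48 = 2 × 20 + 8
20 = 2 × 8 + 4
8 = 2 × 4 + 0

GCD(20, 48) = 4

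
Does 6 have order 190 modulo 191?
p - 1 = 190 has prime divisors 2, 5, 19. Check 6^(190/q) mod 191 for each: 6^(190/2) = 6^95 ≡ 1, 6^(190/5) = 6^38 ≡ 1, 6^(190/19) = 6^10 ≡ 160 (mod 191). Since 6^95 ≡ 1 (mod 191), the order of 6 divides 95 (in fact the order is 19) ≠ 190, so it is not a primitive root.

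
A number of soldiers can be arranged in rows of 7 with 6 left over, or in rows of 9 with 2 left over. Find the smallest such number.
M = 7 × 9 = 63. M₁ = 9, y₁ ≡ 4 (mod 7). M₂ = 7, y₂ ≡ 4 (mod 9). x = 6×9×4 + 2×7×4 ≡ 20 (mod 63). The smallest positive such number is 20.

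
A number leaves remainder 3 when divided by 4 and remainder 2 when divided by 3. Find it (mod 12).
M = 4 × 3 = 12. M₁ = 3, y₁ ≡ 3 (mod 4). M₂ = 4, y₂ ≡ 1 (mod 3). t = 3×3×3 + 2×4×1 ≡ 11 (mod 12)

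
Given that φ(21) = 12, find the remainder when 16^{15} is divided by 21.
By Euler: 16^{12} ≡ 1 (mod 21) since gcd(16, 21) = 1. 15 = 1×12 + 3. So 16^{15} ≡ 16^{3} ≡ 1 (mod 21)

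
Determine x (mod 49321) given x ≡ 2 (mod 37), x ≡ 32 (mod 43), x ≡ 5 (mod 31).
39592

Using the Chinese Remainder Theorem:
M = product of moduli = 49321
For equation 1: M_1 = 1333, 1333 ≡ 1 (mod 37), inverse of 1333 mod 37 is 1 (check: 1 × 1 = 1 ≡ 1 (mod 37))
For equation 2: M_2 = 1147, 1147 ≡ 29 (mod 43), inverse of 1147 mod 43 is 3 (check: 29 × 3 = 87 ≡ 1 (mod 43))
For equation 3: M_3 = 1591, 1591 ≡ 10 (mod 31), inverse of 1591 mod 31 is 28 (check: 10 × 28 = 280 ≡ 1 (mod 31))
Combine: x ≡ Σ r_i×M_i×(M_i⁻¹ mod m_i) = 2×1333×1 + 32×1147×3 + 5×1591×28 = 2666 + 110112 + 222740 = 335518
335518 mod 49321 = 39592
x ≡ 39592 (mod 49321)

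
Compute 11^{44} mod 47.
7

Using successive squaring:
Binary expansion of 44: 101100
Powers of 11 mod 47 (each is the square of the previous):
  11^1 ≡ 11 (mod 47)
  11^2 ≡ 11² = 121 ≡ 27 (mod 47)
  11^4 ≡ 27² = 729 ≡ 24 (mod 47)
  11^8 ≡ 24² = 576 ≡ 12 (mod 47)
  11^16 ≡ 12² = 144 ≡ 3 (mod 47)
  11^32 ≡ 3² = 9 ≡ 9 (mod 47)
44 = 32 + 8 + 4, so 11^44 = 11^32 × 11^8 × 11^4 ≡ 9 × 12 × 24 (mod 47)
Multiplying step by step:
  9 × 12 = 108 ≡ 14 (mod 47)
  14 × 24 = 336 ≡ 7 (mod 47)
Result: 11^44 ≡ 7 (mod 47)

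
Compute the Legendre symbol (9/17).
(9/17) = 9^{8} mod 17 = 1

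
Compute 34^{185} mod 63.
13

Using successive squaring:
Binary expansion of 185: 10111001
Powers of 34 mod 63 (each is the square of the previous):
  34^1 ≡ 34 (mod 63)
  34^2 ≡ 34² = 1156 ≡ 22 (mod 63)
  34^4 ≡ 22² = 484 ≡ 43 (mod 63)
  34^8 ≡ 43² = 1849 ≡ 22 (mod 63)
  34^16 ≡ 22² = 484 ≡ 43 (mod 63)
  34^32 ≡ 43² = 1849 ≡ 22 (mod 63)
  34^64 ≡ 22² = 484 ≡ 43 (mod 63)
  34^128 ≡ 43² = 1849 ≡ 22 (mod 63)
185 = 128 + 32 + 16 + 8 + 1, so 34^185 = 34^128 × 34^32 × 34^16 × 34^8 × 34^1 ≡ 22 × 22 × 43 × 22 × 34 (mod 63)
Multiplying step by step:
  22 × 22 = 484 ≡ 43 (mod 63)
  43 × 43 = 1849 ≡ 22 (mod 63)
  22 × 22 = 484 ≡ 43 (mod 63)
  43 × 34 = 1462 ≡ 13 (mod 63)
Result: 34^185 ≡ 13 (mod 63)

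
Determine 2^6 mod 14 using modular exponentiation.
6 = 4 + 2 (binary 110). Repeated squaring mod 14: 2^1 ≡ 2; 2^2 ≡ 2² = 4 ≡ 4; 2^4 ≡ 4² = 16 ≡ 2. Multiply: 2^6 = 2^4 × 2^2 ≡ 2 × 4 (mod 14): 2 × 4 = 8 ≡ 8. So 2^6 ≡ 8 (mod 14).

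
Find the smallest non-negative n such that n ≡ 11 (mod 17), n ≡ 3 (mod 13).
198

Using the Chinese Remainder Theorem:
M = product of moduli = 221
For equation 1: M_1 = 13, 13 ≡ 13 (mod 17), inverse of 13 mod 17 is 4 (check: 13 × 4 = 52 ≡ 1 (mod 17))
For equation 2: M_2 = 17, 17 ≡ 4 (mod 13), inverse of 17 mod 13 is 10 (check: 4 × 10 = 40 ≡ 1 (mod 13))
Combine: n ≡ Σ r_i×M_i×(M_i⁻¹ mod m_i) = 11×13×4 + 3×17×10 = 572 + 510 = 1082
1082 mod 221 = 198
n ≡ 198 (mod 221)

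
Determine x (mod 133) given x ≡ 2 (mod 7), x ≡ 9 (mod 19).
9

Using the Chinese Remainder Theorem:
M = product of moduli = 133
For equation 1: M_1 = 19, 19 ≡ 5 (mod 7), inverse of 19 mod 7 is 3 (check: 5 × 3 = 15 ≡ 1 (mod 7))
For equation 2: M_2 = 7, 7 ≡ 7 (mod 19), inverse of 7 mod 19 is 11 (check: 7 × 11 = 77 ≡ 1 (mod 19))
Combine: x ≡ Σ r_i×M_i×(M_i⁻¹ mod m_i) = 2×19×3 + 9×7×11 = 114 + 693 = 807
807 mod 133 = 9
x ≡ 9 (mod 133)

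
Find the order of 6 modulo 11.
Powers of 6 mod 11: 6^1≡6, 6^2≡3, 6^3≡7, 6^4≡9, 6^5≡10, 6^6≡5, 6^7≡8, 6^8≡4, 6^9≡2, 6^10≡1. Order = 10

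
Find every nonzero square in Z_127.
QRs mod 127: {1, 2, 4, 8, 9, 11, 13, 15, 16, 17, 18, 19, 21, 22, 25, 26, 30, 31, 32, 34, 35, 36, 37, 38, 41, 42, 44, 47, 49, 50, 52, 60, 61, 62, 64, 68, 69, 70, 71, 72, 73, 74, 76, 79, 81, 82, 84, 87, 88, 94, 98, 99, 100, 103, 104, 107, 113, 115, 117, 120, 121, 122, 124}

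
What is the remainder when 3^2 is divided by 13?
2 = 2 (binary 10). Repeated squaring mod 13: 3^1 ≡ 3; 3^2 ≡ 3² = 9 ≡ 9. So 3^2 ≡ 9 (mod 13).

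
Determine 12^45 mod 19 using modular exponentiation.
Using Fermat: 12^{18} ≡ 1 (mod 19). 45 ≡ 9 (mod 18). So 12^{45} ≡ 12^{9} ≡ 18 (mod 19)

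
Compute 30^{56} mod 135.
0

Using successive squaring:
Binary expansion of 56: 111000
Powers of 30 mod 135 (each is the square of the previous):
  30^1 ≡ 30 (mod 135)
  30^2 ≡ 30² = 900 ≡ 90 (mod 135)
  30^4 ≡ 90² = 8100 ≡ 0 (mod 135)
  30^8 ≡ 0² = 0 ≡ 0 (mod 135)
  30^16 ≡ 0² = 0 ≡ 0 (mod 135)
  30^32 ≡ 0² = 0 ≡ 0 (mod 135)
56 = 32 + 16 + 8, so 30^56 = 30^32 × 30^16 × 30^8 ≡ 0 × 0 × 0 (mod 135)
Multiplying step by step:
  0 × 0 = 0 ≡ 0 (mod 135)
  0 × 0 = 0 ≡ 0 (mod 135)
Result: 30^56 ≡ 0 (mod 135)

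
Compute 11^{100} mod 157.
35

Using successive squaring:
Binary expansion of 100: 1100100
Powers of 11 mod 157 (each is the square of the previous):
  11^1 ≡ 11 (mod 157)
  11^2 ≡ 11² = 121 ≡ 121 (mod 157)
  11^4 ≡ 121² = 14641 ≡ 40 (mod 157)
  11^8 ≡ 40² = 1600 ≡ 30 (mod 157)
  11^16 ≡ 30² = 900 ≡ 115 (mod 157)
  11^32 ≡ 115² = 13225 ≡ 37 (mod 157)
  11^64 ≡ 37² = 1369 ≡ 113 (mod 157)
100 = 64 + 32 + 4, so 11^100 = 11^64 × 11^32 × 11^4 ≡ 113 × 37 × 40 (mod 157)
Multiplying step by step:
  113 × 37 = 4181 ≡ 99 (mod 157)
  99 × 40 = 3960 ≡ 35 (mod 157)
Result: 11^100 ≡ 35 (mod 157)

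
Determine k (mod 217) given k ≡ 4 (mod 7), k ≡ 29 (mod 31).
60

Using the Chinese Remainder Theorem:
M = product of moduli = 217
For equation 1: M_1 = 31, 31 ≡ 3 (mod 7), inverse of 31 mod 7 is 5 (check: 3 × 5 = 15 ≡ 1 (mod 7))
For equation 2: M_2 = 7, 7 ≡ 7 (mod 31), inverse of 7 mod 31 is 9 (check: 7 × 9 = 63 ≡ 1 (mod 31))
Combine: k ≡ Σ r_i×M_i×(M_i⁻¹ mod m_i) = 4×31×5 + 29×7×9 = 620 + 1827 = 2447
2447 mod 217 = 60
k ≡ 60 (mod 217)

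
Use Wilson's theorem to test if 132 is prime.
(131)! mod 132 = 0. Since 0 ≢ -1 (mod 132), 132 is not prime.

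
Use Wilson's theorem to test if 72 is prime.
(71)! mod 72 = 0. Since 0 ≢ -1 (mod 72), 72 is not prime.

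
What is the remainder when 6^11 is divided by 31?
Using repeated squaring. 11 = 8 + 2 + 1 (binary 1011). Repeated squaring mod 31: 6^1 ≡ 6; 6^2 ≡ 6² = 36 ≡ 5; 6^4 ≡ 5² = 25 ≡ 25; 6^8 ≡ 25² = 625 ≡ 5. Multiply: 6^11 = 6^8 × 6^2 × 6^1 ≡ 5 × 5 × 6 (mod 31): 5 × 5 = 25 ≡ 25; 25 × 6 = 150 ≡ 26. So 6^11 ≡ 26 (mod 31).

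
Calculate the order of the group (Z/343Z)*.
294

Prime factorization: 343 = 7^3
Using the formula φ(n) = n × Π(1 - 1/p) for each prime factor p:
φ(343) = 343 × (1 - 1/7)
φ(343) = 294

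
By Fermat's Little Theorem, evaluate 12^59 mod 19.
By Fermat: 12^{18} ≡ 1 (mod 19). 59 = 3×18 + 5. So 12^{59} ≡ 12^{5} ≡ 8 (mod 19)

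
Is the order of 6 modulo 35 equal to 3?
No, the actual order is 2, not 3.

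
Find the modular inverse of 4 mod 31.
4^(-1) ≡ 8 (mod 31). Verification: 4 × 8 = 32 ≡ 1 (mod 31)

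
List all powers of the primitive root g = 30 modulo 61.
g^1, g^2, ..., g^{60} mod 61: {30, 46, 38, 42, 40, 41, 10, 56, 33, 14, 54, 34, 44, 39, 11, 25, 18, 52, 35, 13, 24, 49, 6, 58, 32, 45, 8, 57, 2, 60, 31, 15, 23, 19, 21, 20, 51, 5, 28, 47, 7, 27, 17, 22, 50, 36, 43, 9, 26, 48, 37, 12, 55, 3, 29, 16, 53, 4, 59, 1}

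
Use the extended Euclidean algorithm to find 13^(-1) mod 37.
Extended GCD: 13(-17) + 37(6) = 1. So 13^(-1) ≡ 20 ≡ 20 (mod 37). Verify: 13 × 20 = 260 ≡ 1 (mod 37)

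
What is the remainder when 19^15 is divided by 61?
Using repeated squaring. 15 = 8 + 4 + 2 + 1 (binary 1111). Repeated squaring mod 61: 19^1 ≡ 19; 19^2 ≡ 19² = 361 ≡ 56; 19^4 ≡ 56² = 3136 ≡ 25; 19^8 ≡ 25² = 625 ≡ 15. Multiply: 19^15 = 19^8 × 19^4 × 19^2 × 19^1 ≡ 15 × 25 × 56 × 19 (mod 61): 15 × 25 = 375 ≡ 9; 9 × 56 = 504 ≡ 16; 16 × 19 = 304 ≡ 60. So 19^15 ≡ 60 (mod 61).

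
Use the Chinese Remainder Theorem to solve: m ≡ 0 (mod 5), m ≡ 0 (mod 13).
M = 5 × 13 = 65. M₁ = 13, y₁ ≡ 2 (mod 5). M₂ = 5, y₂ ≡ 8 (mod 13). m = 0×13×2 + 0×5×8 ≡ 0 (mod 65)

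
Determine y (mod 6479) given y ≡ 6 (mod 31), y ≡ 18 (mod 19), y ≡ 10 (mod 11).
626

Using the Chinese Remainder Theorem:
M = product of moduli = 6479
For equation 1: M_1 = 209, 209 ≡ 23 (mod 31), inverse of 209 mod 31 is 27 (check: 23 × 27 = 621 ≡ 1 (mod 31))
For equation 2: M_2 = 341, 341 ≡ 18 (mod 19), inverse of 341 mod 19 is 18 (check: 18 × 18 = 324 ≡ 1 (mod 19))
For equation 3: M_3 = 589, 589 ≡ 6 (mod 11), inverse of 589 mod 11 is 2 (check: 6 × 2 = 12 ≡ 1 (mod 11))
Combine: y ≡ Σ r_i×M_i×(M_i⁻¹ mod m_i) = 6×209×27 + 18×341×18 + 10×589×2 = 33858 + 110484 + 11780 = 156122
156122 mod 6479 = 626
y ≡ 626 (mod 6479)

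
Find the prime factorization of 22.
2 × 11

Divide by primes starting from smallest:
22 ÷ 2 = 11
11 ÷ 11 = 1

22 = 2 × 11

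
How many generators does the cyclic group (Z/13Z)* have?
4

The number of primitive roots modulo p is φ(p-1) = φ(12)
φ(12) = 4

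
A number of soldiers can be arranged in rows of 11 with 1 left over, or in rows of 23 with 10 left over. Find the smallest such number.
M = 11 × 23 = 253. M₁ = 23, y₁ ≡ 1 (mod 11). M₂ = 11, y₂ ≡ 21 (mod 23). x = 1×23×1 + 10×11×21 ≡ 56 (mod 253). The smallest positive such number is 56.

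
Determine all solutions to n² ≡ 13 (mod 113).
The square roots of 13 mod 113 are 76 and 37. Verify: 76² = 5776 ≡ 13 (mod 113)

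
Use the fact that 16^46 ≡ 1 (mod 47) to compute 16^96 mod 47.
By Fermat: 16^{46} ≡ 1 (mod 47). 96 = 2×46 + 4. So 16^{96} ≡ 16^{4} ≡ 18 (mod 47)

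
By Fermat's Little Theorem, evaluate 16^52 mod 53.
By Fermat's Little Theorem, 16^{52} ≡ 1 (mod 53) since 53 is prime and gcd(16, 53) = 1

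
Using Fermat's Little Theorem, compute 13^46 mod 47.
By Fermat's Little Theorem, 13^{46} ≡ 1 (mod 47) since 47 is prime and gcd(13, 47) = 1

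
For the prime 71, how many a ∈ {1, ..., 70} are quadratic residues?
For prime 71, there are (p-1)/2 = (71-1)/2 = 35 quadratic residues (excluding 0).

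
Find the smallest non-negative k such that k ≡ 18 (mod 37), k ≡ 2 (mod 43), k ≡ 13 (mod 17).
13375

Using the Chinese Remainder Theorem:
M = product of moduli = 27047
For equation 1: M_1 = 731, 731 ≡ 28 (mod 37), inverse of 731 mod 37 is 4 (check: 28 × 4 = 112 ≡ 1 (mod 37))
For equation 2: M_2 = 629, 629 ≡ 27 (mod 43), inverse of 629 mod 43 is 8 (check: 27 × 8 = 216 ≡ 1 (mod 43))
For equation 3: M_3 = 1591, 1591 ≡ 10 (mod 17), inverse of 1591 mod 17 is 12 (check: 10 × 12 = 120 ≡ 1 (mod 17))
Combine: k ≡ Σ r_i×M_i×(M_i⁻¹ mod m_i) = 18×731×4 + 2×629×8 + 13×1591×12 = 52632 + 10064 + 248196 = 310892
310892 mod 27047 = 13375
k ≡ 13375 (mod 27047)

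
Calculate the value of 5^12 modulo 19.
Using repeated squaring. 12 = 8 + 4 (binary 1100). Repeated squaring mod 19: 5^1 ≡ 5; 5^2 ≡ 5² = 25 ≡ 6; 5^4 ≡ 6² = 36 ≡ 17; 5^8 ≡ 17² = 289 ≡ 4. Multiply: 5^12 = 5^8 × 5^4 ≡ 4 × 17 (mod 19): 4 × 17 = 68 ≡ 11. So 5^12 ≡ 11 (mod 19).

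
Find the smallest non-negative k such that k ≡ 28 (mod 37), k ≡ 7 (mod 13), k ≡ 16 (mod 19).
2581

Using the Chinese Remainder Theorem:
M = product of moduli = 9139
For equation 1: M_1 = 247, 247 ≡ 25 (mod 37), inverse of 247 mod 37 is 3 (check: 25 × 3 = 75 ≡ 1 (mod 37))
For equation 2: M_2 = 703, 703 ≡ 1 (mod 13), inverse of 703 mod 13 is 1 (check: 1 × 1 = 1 ≡ 1 (mod 13))
For equation 3: M_3 = 481, 481 ≡ 6 (mod 19), inverse of 481 mod 19 is 16 (check: 6 × 16 = 96 ≡ 1 (mod 19))
Combine: k ≡ Σ r_i×M_i×(M_i⁻¹ mod m_i) = 28×247×3 + 7×703×1 + 16×481×16 = 20748 + 4921 + 123136 = 148805
148805 mod 9139 = 2581
k ≡ 2581 (mod 9139)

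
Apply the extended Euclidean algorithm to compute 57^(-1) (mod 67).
Extended GCD: 57(20) + 67(-17) = 1. So 57^(-1) ≡ 20 ≡ 20 (mod 67). Verify: 57 × 20 = 1140 ≡ 1 (mod 67)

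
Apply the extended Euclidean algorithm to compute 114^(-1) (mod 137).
Extended GCD: 114(-6) + 137(5) = 1. So 114^(-1) ≡ 131 ≡ 131 (mod 137). Verify: 114 × 131 = 14934 ≡ 1 (mod 137)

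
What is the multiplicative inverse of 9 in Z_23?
18

Using Extended Euclidean Algorithm:
gcd(9, 23) = 1
Bezout coefficients: 9 × -5 + 23 × 2 = 1
So 9 × -5 ≡ 1 (mod 23)
The inverse is -5 mod 23 = 18
Verification: 9 × 18 = 162 = 7 × 23 + 1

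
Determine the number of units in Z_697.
640

Prime factorization: 697 = 17 × 41
Using the formula φ(n) = n × Π(1 - 1/p) for each prime factor p:
φ(697) = 697 × (1 - 1/17) × (1 - 1/41)
φ(697) = 640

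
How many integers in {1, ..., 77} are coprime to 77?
60

Prime factorization: 77 = 7 × 11
Using the formula φ(n) = n × Π(1 - 1/p) for each prime factor p:
φ(77) = 77 × (1 - 1/7) × (1 - 1/11)
φ(77) = 60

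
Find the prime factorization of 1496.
2^3 × 11 × 17

Divide by primes starting from smallest:
1496 ÷ 2 = 748
748 ÷ 2 = 374
374 ÷ 2 = 187
187 ÷ 11 = 17
17 ÷ 17 = 1

1496 = 2^3 × 11 × 17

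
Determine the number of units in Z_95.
72

Prime factorization: 95 = 5 × 19
Using the formula φ(n) = n × Π(1 - 1/p) for each prime factor p:
φ(95) = 95 × (1 - 1/5) × (1 - 1/19)
φ(95) = 72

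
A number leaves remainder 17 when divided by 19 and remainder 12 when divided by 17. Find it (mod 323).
M = 19 × 17 = 323. M₁ = 17, y₁ ≡ 9 (mod 19). M₂ = 19, y₂ ≡ 9 (mod 17). r = 17×17×9 + 12×19×9 ≡ 131 (mod 323)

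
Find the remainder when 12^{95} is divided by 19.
By Fermat: 12^{18} ≡ 1 (mod 19). 95 = 5×18 + 5. So 12^{95} ≡ 12^{5} ≡ 8 (mod 19)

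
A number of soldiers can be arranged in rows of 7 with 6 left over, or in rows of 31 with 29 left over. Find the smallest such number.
M = 7 × 31 = 217. M₁ = 31, y₁ ≡ 5 (mod 7). M₂ = 7, y₂ ≡ 9 (mod 31). t = 6×31×5 + 29×7×9 ≡ 153 (mod 217). The smallest positive such number is 153.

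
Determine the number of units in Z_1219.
1144

Prime factorization: 1219 = 23 × 53
Using the formula φ(n) = n × Π(1 - 1/p) for each prime factor p:
φ(1219) = 1219 × (1 - 1/23) × (1 - 1/53)
φ(1219) = 1144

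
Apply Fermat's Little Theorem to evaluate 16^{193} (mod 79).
25

By Fermat's Little Theorem, a^(p-1) ≡ 1 (mod p) for prime p and gcd(a, p) = 1
Here p = 79, so 16^78 ≡ 1 (mod 79)
We can reduce the exponent: 193 mod 78 = 37
So 16^193 ≡ 16^37 (mod 79)
Computing: 16^37 mod 79 = 25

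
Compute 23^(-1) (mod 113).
59

Using Extended Euclidean Algorithm:
gcd(23, 113) = 1
Bezout coefficients: 23 × -54 + 113 × 11 = 1
So 23 × -54 ≡ 1 (mod 113)
The inverse is -54 mod 113 = 59
Verification: 23 × 59 = 1357 = 12 × 113 + 1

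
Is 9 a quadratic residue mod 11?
By Euler's criterion: 9^{5} ≡ 1 (mod 11). Since this equals 1, 9 is a QR.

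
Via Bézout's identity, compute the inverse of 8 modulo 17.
Extended GCD: 8(-2) + 17(1) = 1. So 8^(-1) ≡ 15 ≡ 15 (mod 17). Verify: 8 × 15 = 120 ≡ 1 (mod 17)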